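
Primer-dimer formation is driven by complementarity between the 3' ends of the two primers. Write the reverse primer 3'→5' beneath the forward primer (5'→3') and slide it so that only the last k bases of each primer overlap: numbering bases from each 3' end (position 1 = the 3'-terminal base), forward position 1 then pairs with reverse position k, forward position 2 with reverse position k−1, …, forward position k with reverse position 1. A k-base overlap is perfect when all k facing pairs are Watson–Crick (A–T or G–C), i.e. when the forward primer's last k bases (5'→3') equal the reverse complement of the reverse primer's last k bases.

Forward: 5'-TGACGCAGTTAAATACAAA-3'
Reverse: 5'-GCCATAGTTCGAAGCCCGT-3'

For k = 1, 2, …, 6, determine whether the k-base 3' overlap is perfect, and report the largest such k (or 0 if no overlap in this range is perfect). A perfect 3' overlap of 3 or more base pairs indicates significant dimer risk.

Last 6 bases (5'→3') — forward …TACAAA, reverse …GCCCGT.
Reverse complement of the reverse primer's last 6 bases: ACGGGC; its first k bases are the reverse complement of the reverse primer's last k bases, so a perfect k-base overlap needs the forward primer's last k bases to equal them.
Comparing (forward last k vs required): k=1: A vs A ✓; k=2: AA vs AC ✗; k=3: AAA vs ACG ✗; k=4: CAAA vs ACGG ✗; k=5: ACAAA vs ACGGG ✗; k=6: TACAAA vs ACGGGC ✗.
Only k = 1 is perfect, so the longest perfect 3' overlap is 1.

Longest perfect overlap: 1 complementary base pair; below the dimer-risk threshold (threshold 3).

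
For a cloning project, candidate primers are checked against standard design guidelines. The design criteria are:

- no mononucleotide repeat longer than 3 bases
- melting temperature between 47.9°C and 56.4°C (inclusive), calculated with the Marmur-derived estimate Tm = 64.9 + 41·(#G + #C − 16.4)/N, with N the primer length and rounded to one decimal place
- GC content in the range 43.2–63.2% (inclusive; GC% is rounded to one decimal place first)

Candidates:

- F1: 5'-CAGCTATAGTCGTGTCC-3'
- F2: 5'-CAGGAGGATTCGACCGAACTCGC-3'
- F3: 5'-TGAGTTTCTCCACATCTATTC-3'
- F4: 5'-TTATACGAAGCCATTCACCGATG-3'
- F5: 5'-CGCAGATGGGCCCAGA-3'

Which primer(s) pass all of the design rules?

F1 (17 nt, A=3 T=5 G=4 C=5): longest run = 2 ✓; Tm = 64.9 + 41·(9 − 16.4)/17 = 47.1°C, outside 47.9–56.4°C ✗; GC 9/17 = 52.9% ✓ — fails.
F2 (23 nt, A=6 T=3 G=7 C=7): longest run = 2 ✓; Tm = 64.9 + 41·(14 − 16.4)/23 = 60.6°C, outside 47.9–56.4°C ✗; GC 14/23 = 60.9% ✓ — fails.
F3 (21 nt, A=4 T=9 G=2 C=6): longest run = 3 ✓; Tm = 64.9 + 41·(8 − 16.4)/21 = 48.5°C ✓; GC 8/21 = 38.1%, outside 43.2–63.2% ✗ — fails.
F4 (23 nt, A=7 T=6 G=4 C=6): longest run = 2 ✓; Tm = 64.9 + 41·(10 − 16.4)/23 = 53.5°C ✓; GC 10/23 = 43.5% ✓ — passes.
F5 (16 nt, A=4 T=1 G=6 C=5): longest run = 3 ✓; Tm = 64.9 + 41·(11 − 16.4)/16 = 51.1°C ✓; GC 11/16 = 68.8%, outside 43.2–63.2% ✗ — fails.

F4 only.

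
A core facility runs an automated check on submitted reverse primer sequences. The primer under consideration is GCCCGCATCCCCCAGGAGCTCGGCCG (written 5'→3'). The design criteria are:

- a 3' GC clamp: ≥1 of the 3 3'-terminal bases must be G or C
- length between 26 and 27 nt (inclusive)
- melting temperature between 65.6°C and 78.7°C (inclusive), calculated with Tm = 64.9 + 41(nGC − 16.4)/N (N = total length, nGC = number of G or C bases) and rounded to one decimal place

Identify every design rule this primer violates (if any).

Base counts: A=3, T=2, G=8, C=13 (length 26).
GC clamp: 3' end CCG has 3 G/C ✓
length: length 26 ✓
Tm: Tm = 64.9 + 41·(21 − 16.4)/26 = 72.2°C ✓

Meets all criteria.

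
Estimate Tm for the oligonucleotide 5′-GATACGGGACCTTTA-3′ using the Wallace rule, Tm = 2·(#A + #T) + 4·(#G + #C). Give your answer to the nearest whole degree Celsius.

44°C

Base counts: A=4, T=4, G=4, C=3 (length 15).
Tm = 2·(4+4) + 4·(4+3) = 2·8 + 4·7 = 16 + 28 = 44°C.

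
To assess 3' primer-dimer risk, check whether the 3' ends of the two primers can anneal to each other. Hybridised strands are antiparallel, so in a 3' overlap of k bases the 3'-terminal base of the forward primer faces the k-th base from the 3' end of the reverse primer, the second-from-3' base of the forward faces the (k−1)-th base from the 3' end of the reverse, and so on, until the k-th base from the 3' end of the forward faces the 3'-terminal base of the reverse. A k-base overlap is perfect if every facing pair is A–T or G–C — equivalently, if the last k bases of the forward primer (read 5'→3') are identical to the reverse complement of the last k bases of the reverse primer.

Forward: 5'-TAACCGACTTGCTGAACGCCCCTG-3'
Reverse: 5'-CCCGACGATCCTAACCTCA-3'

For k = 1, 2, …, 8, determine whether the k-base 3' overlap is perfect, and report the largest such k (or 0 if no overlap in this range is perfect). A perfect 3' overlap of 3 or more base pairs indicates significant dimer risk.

Longest perfect overlap: 2 complementary base pairs; below the dimer-risk threshold (threshold 3).

Last 8 bases (5'→3') — forward …CGCCCCTG, reverse …TAACCTCA.
Reverse complement of the reverse primer's last 8 bases: TGAGGTTA; its first k bases are the reverse complement of the reverse primer's last k bases, so a perfect k-base overlap needs the forward primer's last k bases to equal them.
Comparing (forward last k vs required): k=1: G vs T ✗; k=2: TG vs TG ✓; k=3: CTG vs TGA ✗; k=4: CCTG vs TGAG ✗; k=5: CCCTG vs TGAGG ✗; k=6: CCCCTG vs TGAGGT ✗; k=7: GCCCCTG vs TGAGGTT ✗; k=8: CGCCCCTG vs TGAGGTTA ✗.
Only k = 2 is perfect, so the longest perfect 3' overlap is 2.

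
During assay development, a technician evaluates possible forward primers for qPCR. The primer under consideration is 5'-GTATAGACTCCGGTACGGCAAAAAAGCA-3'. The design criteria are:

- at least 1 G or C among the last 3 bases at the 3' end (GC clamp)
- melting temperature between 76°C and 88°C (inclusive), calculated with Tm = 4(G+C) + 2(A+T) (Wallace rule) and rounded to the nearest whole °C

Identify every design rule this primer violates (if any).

Base counts: A=11, T=4, G=7, C=6 (length 28).
GC clamp: 3' end GCA has 2 G/C ✓
Tm: Tm = 2·15 + 4·13 = 82°C ✓

Meets all criteria.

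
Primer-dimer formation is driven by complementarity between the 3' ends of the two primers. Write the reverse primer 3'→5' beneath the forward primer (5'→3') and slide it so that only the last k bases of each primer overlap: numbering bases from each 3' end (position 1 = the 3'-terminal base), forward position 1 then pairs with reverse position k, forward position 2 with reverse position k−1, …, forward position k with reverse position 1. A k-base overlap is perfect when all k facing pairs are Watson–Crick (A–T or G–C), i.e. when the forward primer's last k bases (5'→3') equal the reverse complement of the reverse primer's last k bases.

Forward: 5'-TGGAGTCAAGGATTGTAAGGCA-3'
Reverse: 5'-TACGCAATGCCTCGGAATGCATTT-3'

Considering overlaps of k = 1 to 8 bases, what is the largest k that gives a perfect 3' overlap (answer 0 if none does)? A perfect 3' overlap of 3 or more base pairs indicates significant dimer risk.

Longest perfect overlap: 1 complementary base pair; below the dimer-risk threshold (threshold 3).

Last 8 bases (5'→3') — forward …GTAAGGCA, reverse …ATGCATTT.
Reverse complement of the reverse primer's last 8 bases: AAATGCAT; its first k bases are the reverse complement of the reverse primer's last k bases, so a perfect k-base overlap needs the forward primer's last k bases to equal them.
Comparing (forward last k vs required): k=1: A vs A ✓; k=2: CA vs AA ✗; k=3: GCA vs AAA ✗; k=4: GGCA vs AAAT ✗; k=5: AGGCA vs AAATG ✗; k=6: AAGGCA vs AAATGC ✗; k=7: TAAGGCA vs AAATGCA ✗; k=8: GTAAGGCA vs AAATGCAT ✗.
Only k = 1 is perfect, so the longest perfect 3' overlap is 1.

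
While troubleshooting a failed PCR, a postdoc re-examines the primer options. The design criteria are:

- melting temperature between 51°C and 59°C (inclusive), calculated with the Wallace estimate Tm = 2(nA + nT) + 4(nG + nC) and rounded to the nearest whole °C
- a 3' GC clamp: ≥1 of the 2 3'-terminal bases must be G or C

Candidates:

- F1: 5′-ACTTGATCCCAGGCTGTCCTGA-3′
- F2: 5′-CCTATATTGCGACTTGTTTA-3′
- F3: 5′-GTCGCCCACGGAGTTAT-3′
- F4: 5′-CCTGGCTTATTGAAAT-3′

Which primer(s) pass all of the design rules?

None of the candidates satisfy all criteria.

F1 (22 nt, A=4 T=6 G=5 C=7): Tm = 2·10 + 4·12 = 68°C, outside 51–59°C ✗; 3' end GA has 1 G/C ✓ — fails.
F2 (20 nt, A=4 T=9 G=3 C=4): Tm = 2·13 + 4·7 = 54°C ✓; 3' end TA has 0 G/C, need ≥1 ✗ — fails.
F3 (17 nt, A=3 T=4 G=5 C=5): Tm = 2·7 + 4·10 = 54°C ✓; 3' end AT has 0 G/C, need ≥1 ✗ — fails.
F4 (16 nt, A=4 T=6 G=3 C=3): Tm = 2·10 + 4·6 = 44°C, outside 51–59°C ✗; 3' end AT has 0 G/C, need ≥1 ✗ — fails.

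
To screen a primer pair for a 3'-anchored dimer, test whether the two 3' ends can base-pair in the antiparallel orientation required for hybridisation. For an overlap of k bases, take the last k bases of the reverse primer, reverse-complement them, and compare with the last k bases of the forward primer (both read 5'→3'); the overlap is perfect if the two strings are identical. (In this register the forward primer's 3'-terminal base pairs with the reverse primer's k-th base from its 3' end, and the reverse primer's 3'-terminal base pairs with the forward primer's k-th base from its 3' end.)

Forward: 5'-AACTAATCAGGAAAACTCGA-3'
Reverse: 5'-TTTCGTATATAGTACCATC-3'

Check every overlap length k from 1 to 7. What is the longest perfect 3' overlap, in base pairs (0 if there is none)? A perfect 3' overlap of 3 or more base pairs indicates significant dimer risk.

Last 7 bases (5'→3') — forward …AACTCGA, reverse …TACCATC.
Reverse complement of the reverse primer's last 7 bases: GATGGTA; its first k bases are the reverse complement of the reverse primer's last k bases, so a perfect k-base overlap needs the forward primer's last k bases to equal them.
Comparing (forward last k vs required): k=1: A vs G ✗; k=2: GA vs GA ✓; k=3: CGA vs GAT ✗; k=4: TCGA vs GATG ✗; k=5: CTCGA vs GATGG ✗; k=6: ACTCGA vs GATGGT ✗; k=7: AACTCGA vs GATGGTA ✗.
Only k = 2 is perfect, so the longest perfect 3' overlap is 2.

Longest perfect overlap: 2 complementary base pairs; below the dimer-risk threshold (threshold 3).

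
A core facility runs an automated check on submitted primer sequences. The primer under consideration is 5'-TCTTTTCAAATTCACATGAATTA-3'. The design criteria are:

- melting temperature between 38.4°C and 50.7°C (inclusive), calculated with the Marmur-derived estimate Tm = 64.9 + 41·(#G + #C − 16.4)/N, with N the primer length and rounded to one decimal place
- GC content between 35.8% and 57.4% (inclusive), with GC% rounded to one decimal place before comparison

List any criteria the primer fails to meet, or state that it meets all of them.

Fails: GC content.

Base counts: A=8, T=10, G=1, C=4 (length 23).
Tm: Tm = 64.9 + 41·(5 − 16.4)/23 = 44.6°C ✓
GC content: GC 5/23 = 21.7%, outside 35.8–57.4% ✗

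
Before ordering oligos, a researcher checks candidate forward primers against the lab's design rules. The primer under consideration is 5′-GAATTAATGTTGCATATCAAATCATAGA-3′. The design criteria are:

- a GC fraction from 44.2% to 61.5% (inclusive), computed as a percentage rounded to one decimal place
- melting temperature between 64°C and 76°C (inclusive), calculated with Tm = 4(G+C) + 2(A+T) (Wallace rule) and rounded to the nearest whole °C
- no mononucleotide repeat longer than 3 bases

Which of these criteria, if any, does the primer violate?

Fails: GC content.

Base counts: A=12, T=9, G=4, C=3 (length 28).
GC content: GC 7/28 = 25.0%, outside 44.2–61.5% ✗
Tm: Tm = 2·21 + 4·7 = 70°C ✓
homopolymer run: longest run = 3 ✓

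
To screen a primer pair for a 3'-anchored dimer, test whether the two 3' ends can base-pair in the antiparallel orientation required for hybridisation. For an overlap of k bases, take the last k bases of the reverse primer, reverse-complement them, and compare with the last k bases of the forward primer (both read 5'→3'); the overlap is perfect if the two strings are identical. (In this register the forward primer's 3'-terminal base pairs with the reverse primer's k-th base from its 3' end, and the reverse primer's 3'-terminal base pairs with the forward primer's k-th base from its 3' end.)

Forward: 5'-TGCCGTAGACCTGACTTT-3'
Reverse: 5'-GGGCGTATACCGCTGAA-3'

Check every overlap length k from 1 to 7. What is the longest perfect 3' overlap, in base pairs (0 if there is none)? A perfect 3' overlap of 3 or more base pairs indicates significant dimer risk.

Longest perfect overlap: 2 complementary base pairs; below the dimer-risk threshold (threshold 3).

Last 7 bases (5'→3') — forward …TGACTTT, reverse …CGCTGAA.
Reverse complement of the reverse primer's last 7 bases: TTCAGCG; its first k bases are the reverse complement of the reverse primer's last k bases, so a perfect k-base overlap needs the forward primer's last k bases to equal them.
Comparing (forward last k vs required): k=1: T vs T ✓; k=2: TT vs TT ✓; k=3: TTT vs TTC ✗; k=4: CTTT vs TTCA ✗; k=5: ACTTT vs TTCAG ✗; k=6: GACTTT vs TTCAGC ✗; k=7: TGACTTT vs TTCAGCG ✗.
Perfect overlaps at k = 1, 2; the largest is 2.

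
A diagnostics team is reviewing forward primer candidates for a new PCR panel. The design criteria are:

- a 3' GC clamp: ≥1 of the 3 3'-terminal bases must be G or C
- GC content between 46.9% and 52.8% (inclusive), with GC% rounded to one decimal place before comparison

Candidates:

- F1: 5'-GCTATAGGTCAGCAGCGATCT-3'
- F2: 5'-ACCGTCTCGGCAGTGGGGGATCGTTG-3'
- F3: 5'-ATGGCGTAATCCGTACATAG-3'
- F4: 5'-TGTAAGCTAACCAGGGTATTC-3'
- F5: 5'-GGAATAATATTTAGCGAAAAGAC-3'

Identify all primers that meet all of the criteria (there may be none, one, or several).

F1 (21 nt, A=5 T=5 G=6 C=5): 3' end TCT has 1 G/C ✓; GC 11/21 = 52.4% ✓ — passes.
F2 (26 nt, A=3 T=6 G=11 C=6): 3' end TTG has 1 G/C ✓; GC 17/26 = 65.4%, outside 46.9–52.8% ✗ — fails.
F3 (20 nt, A=6 T=5 G=5 C=4): 3' end TAG has 1 G/C ✓; GC 9/20 = 45.0%, outside 46.9–52.8% ✗ — fails.
F4 (21 nt, A=6 T=6 G=5 C=4): 3' end TTC has 1 G/C ✓; GC 9/21 = 42.9%, outside 46.9–52.8% ✗ — fails.
F5 (23 nt, A=11 T=5 G=5 C=2): 3' end GAC has 2 G/C ✓; GC 7/23 = 30.4%, outside 46.9–52.8% ✗ — fails.

F1 only.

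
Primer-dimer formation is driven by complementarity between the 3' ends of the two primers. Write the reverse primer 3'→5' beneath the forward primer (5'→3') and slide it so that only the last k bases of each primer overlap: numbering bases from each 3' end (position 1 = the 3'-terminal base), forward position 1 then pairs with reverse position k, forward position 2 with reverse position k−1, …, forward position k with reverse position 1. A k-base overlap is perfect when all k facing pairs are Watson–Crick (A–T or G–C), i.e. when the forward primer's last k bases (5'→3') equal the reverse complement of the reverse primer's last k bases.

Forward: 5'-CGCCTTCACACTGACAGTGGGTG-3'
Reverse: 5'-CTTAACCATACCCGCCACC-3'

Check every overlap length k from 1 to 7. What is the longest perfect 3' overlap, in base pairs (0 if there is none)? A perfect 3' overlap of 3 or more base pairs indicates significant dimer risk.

Last 7 bases (5'→3') — forward …GTGGGTG, reverse …CGCCACC.
Reverse complement of the reverse primer's last 7 bases: GGTGGCG; its first k bases are the reverse complement of the reverse primer's last k bases, so a perfect k-base overlap needs the forward primer's last k bases to equal them.
Comparing (forward last k vs required): k=1: G vs G ✓; k=2: TG vs GG ✗; k=3: GTG vs GGT ✗; k=4: GGTG vs GGTG ✓; k=5: GGGTG vs GGTGG ✗; k=6: TGGGTG vs GGTGGC ✗; k=7: GTGGGTG vs GGTGGCG ✗.
Perfect overlaps at k = 1, 4; the largest is 4.

Longest perfect overlap: 4 complementary base pairs; significant dimer risk (threshold 3).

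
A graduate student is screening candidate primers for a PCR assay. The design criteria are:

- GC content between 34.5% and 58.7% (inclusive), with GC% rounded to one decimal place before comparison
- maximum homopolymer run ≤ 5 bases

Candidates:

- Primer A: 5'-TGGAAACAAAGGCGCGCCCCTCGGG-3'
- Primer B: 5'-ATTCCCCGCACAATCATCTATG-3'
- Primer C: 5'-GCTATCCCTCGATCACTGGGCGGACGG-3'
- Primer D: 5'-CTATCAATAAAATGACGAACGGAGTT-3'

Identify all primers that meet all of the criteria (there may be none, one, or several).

Primer A (25 nt, A=6 T=2 G=9 C=8): GC 17/25 = 68.0%, outside 34.5–58.7% ✗; longest run = 4 ✓ — fails.
Primer B (22 nt, A=6 T=6 G=2 C=8): GC 10/22 = 45.5% ✓; longest run = 4 ✓ — passes.
Primer C (27 nt, A=4 T=5 G=9 C=9): GC 18/27 = 66.7%, outside 34.5–58.7% ✗; longest run = 3 ✓ — fails.
Primer D (26 nt, A=11 T=6 G=5 C=4): GC 9/26 = 34.6% ✓; longest run = 4 ✓ — passes.

Primer B and Primer D.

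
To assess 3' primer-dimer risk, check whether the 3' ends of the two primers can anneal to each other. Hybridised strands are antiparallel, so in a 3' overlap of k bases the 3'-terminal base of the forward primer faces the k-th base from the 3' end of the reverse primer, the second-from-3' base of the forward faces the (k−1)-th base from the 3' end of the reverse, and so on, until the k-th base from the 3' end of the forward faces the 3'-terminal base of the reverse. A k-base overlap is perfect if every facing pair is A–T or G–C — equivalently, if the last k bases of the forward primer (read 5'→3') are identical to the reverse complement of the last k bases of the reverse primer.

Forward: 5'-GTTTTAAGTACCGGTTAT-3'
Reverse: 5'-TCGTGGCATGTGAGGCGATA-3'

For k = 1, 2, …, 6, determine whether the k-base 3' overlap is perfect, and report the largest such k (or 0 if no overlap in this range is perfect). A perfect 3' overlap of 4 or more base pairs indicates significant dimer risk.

Last 6 bases (5'→3') — forward …GGTTAT, reverse …GCGATA.
Reverse complement of the reverse primer's last 6 bases: TATCGC; its first k bases are the reverse complement of the reverse primer's last k bases, so a perfect k-base overlap needs the forward primer's last k bases to equal them.
Comparing (forward last k vs required): k=1: T vs T ✓; k=2: AT vs TA ✗; k=3: TAT vs TAT ✓; k=4: TTAT vs TATC ✗; k=5: GTTAT vs TATCG ✗; k=6: GGTTAT vs TATCGC ✗.
Perfect overlaps at k = 1, 3; the largest is 3.

Longest perfect overlap: 3 complementary base pairs; below the dimer-risk threshold (threshold 4).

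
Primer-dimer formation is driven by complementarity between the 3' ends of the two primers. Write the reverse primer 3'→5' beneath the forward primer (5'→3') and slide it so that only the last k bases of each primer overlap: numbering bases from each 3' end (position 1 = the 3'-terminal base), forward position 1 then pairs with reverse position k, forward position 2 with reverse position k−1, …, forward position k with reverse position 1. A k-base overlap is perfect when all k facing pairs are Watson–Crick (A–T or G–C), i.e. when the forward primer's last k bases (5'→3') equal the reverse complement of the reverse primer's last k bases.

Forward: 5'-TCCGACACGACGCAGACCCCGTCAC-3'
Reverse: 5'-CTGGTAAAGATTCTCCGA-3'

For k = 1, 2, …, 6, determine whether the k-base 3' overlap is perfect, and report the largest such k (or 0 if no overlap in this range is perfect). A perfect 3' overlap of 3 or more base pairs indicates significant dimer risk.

Longest perfect overlap: 0 complementary base pairs; below the dimer-risk threshold (threshold 3).

Last 6 bases (5'→3') — forward …CGTCAC, reverse …CTCCGA.
Reverse complement of the reverse primer's last 6 bases: TCGGAG; its first k bases are the reverse complement of the reverse primer's last k bases, so a perfect k-base overlap needs the forward primer's last k bases to equal them.
Comparing (forward last k vs required): k=1: C vs T ✗; k=2: AC vs TC ✗; k=3: CAC vs TCG ✗; k=4: TCAC vs TCGG ✗; k=5: GTCAC vs TCGGA ✗; k=6: CGTCAC vs TCGGAG ✗.
No overlap length from 1 to 6 is perfect, so the longest perfect 3' overlap is 0.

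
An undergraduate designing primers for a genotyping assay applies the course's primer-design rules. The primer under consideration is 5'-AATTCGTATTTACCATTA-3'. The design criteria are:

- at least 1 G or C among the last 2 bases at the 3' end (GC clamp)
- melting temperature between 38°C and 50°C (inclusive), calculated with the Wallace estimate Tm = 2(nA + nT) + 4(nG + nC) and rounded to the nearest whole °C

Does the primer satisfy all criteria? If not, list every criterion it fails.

Fails: GC clamp.

Base counts: A=6, T=8, G=1, C=3 (length 18).
GC clamp: 3' end TA has 0 G/C, need ≥1 ✗
Tm: Tm = 2·14 + 4·4 = 44°C ✓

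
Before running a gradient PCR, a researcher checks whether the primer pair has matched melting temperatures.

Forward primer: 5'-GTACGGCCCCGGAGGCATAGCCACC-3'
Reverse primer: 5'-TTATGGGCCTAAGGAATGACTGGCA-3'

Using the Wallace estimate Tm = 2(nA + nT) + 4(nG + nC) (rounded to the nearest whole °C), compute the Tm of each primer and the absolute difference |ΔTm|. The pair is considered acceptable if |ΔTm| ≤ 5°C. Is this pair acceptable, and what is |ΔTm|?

Forward: A=5 T=2 G=8 C=10 → Tm = 2·7 + 4·18 = 86°C.
Reverse: A=7 T=6 G=8 C=4 → Tm = 2·13 + 4·12 = 74°C.
|ΔTm| = |86 − 74| = 12°C, > 5°C.

|ΔTm| = 12°C; the pair is not acceptable.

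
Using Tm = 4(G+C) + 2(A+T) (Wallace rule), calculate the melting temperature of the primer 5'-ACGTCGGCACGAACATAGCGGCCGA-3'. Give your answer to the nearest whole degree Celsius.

82°C

Base counts: A=7, T=2, G=8, C=8 (length 25).
Tm = 2·(7+2) + 4·(8+8) = 2·9 + 4·16 = 18 + 64 = 82°C.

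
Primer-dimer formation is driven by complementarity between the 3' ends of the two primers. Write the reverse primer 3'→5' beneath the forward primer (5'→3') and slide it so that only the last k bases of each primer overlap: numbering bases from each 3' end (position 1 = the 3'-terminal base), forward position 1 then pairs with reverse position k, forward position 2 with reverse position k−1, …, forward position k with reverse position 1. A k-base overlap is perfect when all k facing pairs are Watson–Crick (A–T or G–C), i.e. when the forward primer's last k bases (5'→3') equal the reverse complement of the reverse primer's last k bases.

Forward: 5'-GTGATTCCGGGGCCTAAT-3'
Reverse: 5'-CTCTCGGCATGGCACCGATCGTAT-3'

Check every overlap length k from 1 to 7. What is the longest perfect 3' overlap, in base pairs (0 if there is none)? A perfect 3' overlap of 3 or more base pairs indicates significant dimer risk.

Last 7 bases (5'→3') — forward …GCCTAAT, reverse …ATCGTAT.
Reverse complement of the reverse primer's last 7 bases: ATACGAT; its first k bases are the reverse complement of the reverse primer's last k bases, so a perfect k-base overlap needs the forward primer's last k bases to equal them.
Comparing (forward last k vs required): k=1: T vs A ✗; k=2: AT vs AT ✓; k=3: AAT vs ATA ✗; k=4: TAAT vs ATAC ✗; k=5: CTAAT vs ATACG ✗; k=6: CCTAAT vs ATACGA ✗; k=7: GCCTAAT vs ATACGAT ✗.
Only k = 2 is perfect, so the longest perfect 3' overlap is 2.

Longest perfect overlap: 2 complementary base pairs; below the dimer-risk threshold (threshold 3).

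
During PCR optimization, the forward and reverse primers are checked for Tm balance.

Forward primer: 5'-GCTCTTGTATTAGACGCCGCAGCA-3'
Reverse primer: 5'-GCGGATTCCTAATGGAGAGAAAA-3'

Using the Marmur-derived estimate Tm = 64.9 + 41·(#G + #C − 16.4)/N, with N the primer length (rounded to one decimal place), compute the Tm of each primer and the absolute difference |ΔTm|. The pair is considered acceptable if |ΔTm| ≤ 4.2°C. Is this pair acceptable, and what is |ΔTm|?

Forward: G+C = 13, N = 24 → Tm = 64.9 + 41·(13 − 16.4)/24 = 59.1°C.
Reverse: G+C = 10, N = 23 → Tm = 64.9 + 41·(10 − 16.4)/23 = 53.5°C.
|ΔTm| = |59.1 − 53.5| = 5.6°C, > 4.2°C.

|ΔTm| = 5.6°C; the pair is not acceptable.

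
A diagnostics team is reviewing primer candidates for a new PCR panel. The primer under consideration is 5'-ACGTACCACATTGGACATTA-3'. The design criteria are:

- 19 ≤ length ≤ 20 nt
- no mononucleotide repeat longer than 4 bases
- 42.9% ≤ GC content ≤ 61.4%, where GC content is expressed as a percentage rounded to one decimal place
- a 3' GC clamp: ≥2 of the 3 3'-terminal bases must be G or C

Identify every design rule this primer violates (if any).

Base counts: A=7, T=5, G=3, C=5 (length 20).
length: length 20 ✓
homopolymer run: longest run = 2 ✓
GC content: GC 8/20 = 40.0%, outside 42.9–61.4% ✗
GC clamp: 3' end TTA has 0 G/C, need ≥2 ✗

Fails: GC content, GC clamp.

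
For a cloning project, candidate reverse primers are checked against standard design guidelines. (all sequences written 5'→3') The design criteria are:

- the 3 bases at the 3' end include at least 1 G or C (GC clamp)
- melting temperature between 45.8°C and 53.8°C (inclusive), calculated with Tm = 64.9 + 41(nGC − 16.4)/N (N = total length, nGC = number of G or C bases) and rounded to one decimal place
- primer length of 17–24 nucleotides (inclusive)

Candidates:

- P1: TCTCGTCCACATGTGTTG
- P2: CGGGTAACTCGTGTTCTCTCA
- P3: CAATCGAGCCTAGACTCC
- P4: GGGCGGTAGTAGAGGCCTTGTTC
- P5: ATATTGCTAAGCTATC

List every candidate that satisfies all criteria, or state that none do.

P1 and P3.

P1 (18 nt, A=2 T=7 G=4 C=5): 3' end TTG has 1 G/C ✓; Tm = 64.9 + 41·(9 − 16.4)/18 = 48.0°C ✓; length 18 ✓ — passes.
P2 (21 nt, A=3 T=7 G=5 C=6): 3' end TCA has 1 G/C ✓; Tm = 64.9 + 41·(11 − 16.4)/21 = 54.4°C, outside 45.8–53.8°C ✗; length 21 ✓ — fails.
P3 (18 nt, A=5 T=3 G=3 C=7): 3' end TCC has 2 G/C ✓; Tm = 64.9 + 41·(10 − 16.4)/18 = 50.3°C ✓; length 18 ✓ — passes.
P4 (23 nt, A=3 T=6 G=10 C=4): 3' end TTC has 1 G/C ✓; Tm = 64.9 + 41·(14 − 16.4)/23 = 60.6°C, outside 45.8–53.8°C ✗; length 23 ✓ — fails.
P5 (16 nt, A=5 T=6 G=2 C=3): 3' end ATC has 1 G/C ✓; Tm = 64.9 + 41·(5 − 16.4)/16 = 35.7°C, outside 45.8–53.8°C ✗; length 16, outside 17–24 ✗ — fails.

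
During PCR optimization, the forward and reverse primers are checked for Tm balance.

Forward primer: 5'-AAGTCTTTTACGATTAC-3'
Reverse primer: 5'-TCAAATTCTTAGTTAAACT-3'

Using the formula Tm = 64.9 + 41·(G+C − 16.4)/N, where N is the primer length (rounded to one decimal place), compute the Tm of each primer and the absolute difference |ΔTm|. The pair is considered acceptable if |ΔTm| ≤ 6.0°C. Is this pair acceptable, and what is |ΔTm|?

|ΔTm| = 0.7°C; the pair is acceptable.

Forward: G+C = 5, N = 17 → Tm = 64.9 + 41·(5 − 16.4)/17 = 37.4°C.
Reverse: G+C = 4, N = 19 → Tm = 64.9 + 41·(4 − 16.4)/19 = 38.1°C.
|ΔTm| = |37.4 − 38.1| = 0.7°C, ≤ 6.0°C.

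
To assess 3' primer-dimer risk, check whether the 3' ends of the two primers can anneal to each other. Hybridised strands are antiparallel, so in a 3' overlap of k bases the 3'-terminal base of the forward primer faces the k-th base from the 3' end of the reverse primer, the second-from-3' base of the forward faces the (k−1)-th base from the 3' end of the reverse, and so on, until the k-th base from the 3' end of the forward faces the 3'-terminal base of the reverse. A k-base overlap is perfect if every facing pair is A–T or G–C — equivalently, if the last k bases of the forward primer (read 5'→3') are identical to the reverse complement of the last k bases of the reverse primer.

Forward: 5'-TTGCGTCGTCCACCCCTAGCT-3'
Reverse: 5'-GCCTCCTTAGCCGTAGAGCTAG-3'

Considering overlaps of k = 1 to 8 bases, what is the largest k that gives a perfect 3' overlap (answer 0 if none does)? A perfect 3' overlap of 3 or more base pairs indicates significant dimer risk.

Longest perfect overlap: 6 complementary base pairs; significant dimer risk (threshold 3).

Last 8 bases (5'→3') — forward …CCCTAGCT, reverse …AGAGCTAG.
Reverse complement of the reverse primer's last 8 bases: CTAGCTCT; its first k bases are the reverse complement of the reverse primer's last k bases, so a perfect k-base overlap needs the forward primer's last k bases to equal them.
Comparing (forward last k vs required): k=1: T vs C ✗; k=2: CT vs CT ✓; k=3: GCT vs CTA ✗; k=4: AGCT vs CTAG ✗; k=5: TAGCT vs CTAGC ✗; k=6: CTAGCT vs CTAGCT ✓; k=7: CCTAGCT vs CTAGCTC ✗; k=8: CCCTAGCT vs CTAGCTCT ✗.
Perfect overlaps at k = 2, 6; the largest is 6.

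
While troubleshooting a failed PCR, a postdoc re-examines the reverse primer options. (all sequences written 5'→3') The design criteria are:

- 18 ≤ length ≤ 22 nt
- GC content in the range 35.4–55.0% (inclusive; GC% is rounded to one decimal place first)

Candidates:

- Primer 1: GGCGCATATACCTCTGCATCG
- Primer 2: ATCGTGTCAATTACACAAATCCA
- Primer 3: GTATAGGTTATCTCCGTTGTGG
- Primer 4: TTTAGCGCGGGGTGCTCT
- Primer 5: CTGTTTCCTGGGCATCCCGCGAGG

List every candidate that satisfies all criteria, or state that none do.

Primer 1 (21 nt, A=4 T=5 G=5 C=7): length 21 ✓; GC 12/21 = 57.1%, outside 35.4–55.0% ✗ — fails.
Primer 2 (23 nt, A=9 T=6 G=2 C=6): length 23, outside 18–22 ✗; GC 8/23 = 34.8%, outside 35.4–55.0% ✗ — fails.
Primer 3 (22 nt, A=3 T=9 G=7 C=3): length 22 ✓; GC 10/22 = 45.5% ✓ — passes.
Primer 4 (18 nt, A=1 T=6 G=7 C=4): length 18 ✓; GC 11/18 = 61.1%, outside 35.4–55.0% ✗ — fails.
Primer 5 (24 nt, A=2 T=6 G=8 C=8): length 24, outside 18–22 ✗; GC 16/24 = 66.7%, outside 35.4–55.0% ✗ — fails.

Primer 3 only.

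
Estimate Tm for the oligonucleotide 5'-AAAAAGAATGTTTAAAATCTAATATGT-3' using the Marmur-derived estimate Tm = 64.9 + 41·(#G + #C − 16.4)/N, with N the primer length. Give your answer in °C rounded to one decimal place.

46.1°C

Base counts: A=14, T=9, G=3, C=1; G+C = 4, N = 27.
Tm = 64.9 + 41·(4 − 16.4)/27 = 64.9 + -508.40/27 = 46.1°C.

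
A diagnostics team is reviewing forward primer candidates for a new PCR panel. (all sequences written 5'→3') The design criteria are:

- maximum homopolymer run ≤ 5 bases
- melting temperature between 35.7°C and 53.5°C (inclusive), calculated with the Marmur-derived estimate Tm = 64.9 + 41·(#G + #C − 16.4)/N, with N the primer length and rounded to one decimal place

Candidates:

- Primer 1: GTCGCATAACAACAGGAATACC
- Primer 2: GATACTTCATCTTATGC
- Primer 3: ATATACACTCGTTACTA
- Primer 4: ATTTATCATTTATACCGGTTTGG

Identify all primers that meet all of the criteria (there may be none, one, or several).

Primer 1, Primer 2, Primer 3 and Primer 4.

Primer 1 (22 nt, A=9 T=3 G=4 C=6): longest run = 2 ✓; Tm = 64.9 + 41·(10 − 16.4)/22 = 53.0°C ✓ — passes.
Primer 2 (17 nt, A=4 T=7 G=2 C=4): longest run = 2 ✓; Tm = 64.9 + 41·(6 − 16.4)/17 = 39.8°C ✓ — passes.
Primer 3 (17 nt, A=6 T=6 G=1 C=4): longest run = 2 ✓; Tm = 64.9 + 41·(5 − 16.4)/17 = 37.4°C ✓ — passes.
Primer 4 (23 nt, A=5 T=11 G=4 C=3): longest run = 3 ✓; Tm = 64.9 + 41·(7 − 16.4)/23 = 48.1°C ✓ — passes.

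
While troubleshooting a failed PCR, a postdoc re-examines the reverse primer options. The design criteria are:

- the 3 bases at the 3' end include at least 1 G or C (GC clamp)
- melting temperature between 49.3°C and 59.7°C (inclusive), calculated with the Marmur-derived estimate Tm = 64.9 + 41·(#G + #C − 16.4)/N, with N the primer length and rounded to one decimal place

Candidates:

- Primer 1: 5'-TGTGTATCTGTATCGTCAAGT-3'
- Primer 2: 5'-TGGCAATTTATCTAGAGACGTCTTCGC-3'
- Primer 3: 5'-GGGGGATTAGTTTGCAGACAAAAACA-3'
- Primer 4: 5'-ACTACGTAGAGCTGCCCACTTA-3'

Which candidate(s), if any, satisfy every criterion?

Primer 2 and Primer 3.

Primer 1 (21 nt, A=4 T=9 G=5 C=3): 3' end AGT has 1 G/C ✓; Tm = 64.9 + 41·(8 − 16.4)/21 = 48.5°C, outside 49.3–59.7°C ✗ — fails.
Primer 2 (27 nt, A=6 T=9 G=6 C=6): 3' end CGC has 3 G/C ✓; Tm = 64.9 + 41·(12 − 16.4)/27 = 58.2°C ✓ — passes.
Primer 3 (26 nt, A=10 T=5 G=8 C=3): 3' end ACA has 1 G/C ✓; Tm = 64.9 + 41·(11 − 16.4)/26 = 56.4°C ✓ — passes.
Primer 4 (22 nt, A=6 T=5 G=4 C=7): 3' end TTA has 0 G/C, need ≥1 ✗; Tm = 64.9 + 41·(11 − 16.4)/22 = 54.8°C ✓ — fails.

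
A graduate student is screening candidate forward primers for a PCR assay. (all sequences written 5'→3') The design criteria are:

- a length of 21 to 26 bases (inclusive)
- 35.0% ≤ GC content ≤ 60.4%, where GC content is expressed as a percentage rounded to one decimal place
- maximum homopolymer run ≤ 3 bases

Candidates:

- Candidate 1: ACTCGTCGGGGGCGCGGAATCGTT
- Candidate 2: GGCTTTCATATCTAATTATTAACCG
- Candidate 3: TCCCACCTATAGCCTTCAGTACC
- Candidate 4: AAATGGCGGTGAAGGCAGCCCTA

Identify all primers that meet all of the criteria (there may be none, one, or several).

Candidate 3 and Candidate 4.

Candidate 1 (24 nt, A=3 T=5 G=10 C=6): length 24 ✓; GC 16/24 = 66.7%, outside 35.0–60.4% ✗; longest run = 5, exceeds 3 ✗ — fails.
Candidate 2 (25 nt, A=7 T=10 G=3 C=5): length 25 ✓; GC 8/25 = 32.0%, outside 35.0–60.4% ✗; longest run = 3 ✓ — fails.
Candidate 3 (23 nt, A=5 T=6 G=2 C=10): length 23 ✓; GC 12/23 = 52.2% ✓; longest run = 3 ✓ — passes.
Candidate 4 (23 nt, A=7 T=3 G=8 C=5): length 23 ✓; GC 13/23 = 56.5% ✓; longest run = 3 ✓ — passes.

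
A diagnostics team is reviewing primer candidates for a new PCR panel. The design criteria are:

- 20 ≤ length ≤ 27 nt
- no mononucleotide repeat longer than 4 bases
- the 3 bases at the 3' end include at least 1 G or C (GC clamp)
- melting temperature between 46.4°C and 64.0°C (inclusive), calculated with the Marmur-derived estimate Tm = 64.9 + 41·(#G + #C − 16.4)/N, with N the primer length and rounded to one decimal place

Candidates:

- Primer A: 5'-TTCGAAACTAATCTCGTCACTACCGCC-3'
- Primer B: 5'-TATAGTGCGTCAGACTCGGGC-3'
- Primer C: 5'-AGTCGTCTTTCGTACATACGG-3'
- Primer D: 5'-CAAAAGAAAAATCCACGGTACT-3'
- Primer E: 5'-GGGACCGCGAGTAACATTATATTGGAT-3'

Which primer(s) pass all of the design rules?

Primer A, Primer B, Primer C and Primer E.

Primer A (27 nt, A=7 T=7 G=3 C=10): length 27 ✓; longest run = 3 ✓; 3' end GCC has 3 G/C ✓; Tm = 64.9 + 41·(13 − 16.4)/27 = 59.7°C ✓ — passes.
Primer B (21 nt, A=4 T=5 G=7 C=5): length 21 ✓; longest run = 3 ✓; 3' end GGC has 3 G/C ✓; Tm = 64.9 + 41·(12 − 16.4)/21 = 56.3°C ✓ — passes.
Primer C (21 nt, A=4 T=7 G=5 C=5): length 21 ✓; longest run = 3 ✓; 3' end CGG has 3 G/C ✓; Tm = 64.9 + 41·(10 − 16.4)/21 = 52.4°C ✓ — passes.
Primer D (22 nt, A=11 T=3 G=3 C=5): length 22 ✓; longest run = 5, exceeds 4 ✗; 3' end ACT has 1 G/C ✓; Tm = 64.9 + 41·(8 − 16.4)/22 = 49.2°C ✓ — fails.
Primer E (27 nt, A=8 T=7 G=8 C=4): length 27 ✓; longest run = 3 ✓; 3' end GAT has 1 G/C ✓; Tm = 64.9 + 41·(12 − 16.4)/27 = 58.2°C ✓ — passes.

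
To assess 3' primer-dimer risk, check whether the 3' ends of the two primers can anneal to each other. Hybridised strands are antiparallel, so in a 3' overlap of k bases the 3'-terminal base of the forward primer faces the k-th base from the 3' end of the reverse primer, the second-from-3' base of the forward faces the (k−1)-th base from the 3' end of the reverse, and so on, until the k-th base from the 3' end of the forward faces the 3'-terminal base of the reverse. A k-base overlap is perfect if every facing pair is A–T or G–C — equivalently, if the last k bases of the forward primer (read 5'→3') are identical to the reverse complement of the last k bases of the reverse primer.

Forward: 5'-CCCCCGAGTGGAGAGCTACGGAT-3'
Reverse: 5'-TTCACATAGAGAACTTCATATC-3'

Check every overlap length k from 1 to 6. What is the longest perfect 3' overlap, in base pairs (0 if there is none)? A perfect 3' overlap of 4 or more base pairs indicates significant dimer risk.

Longest perfect overlap: 3 complementary base pairs; below the dimer-risk threshold (threshold 4).

Last 6 bases (5'→3') — forward …ACGGAT, reverse …CATATC.
Reverse complement of the reverse primer's last 6 bases: GATATG; its first k bases are the reverse complement of the reverse primer's last k bases, so a perfect k-base overlap needs the forward primer's last k bases to equal them.
Comparing (forward last k vs required): k=1: T vs G ✗; k=2: AT vs GA ✗; k=3: GAT vs GAT ✓; k=4: GGAT vs GATA ✗; k=5: CGGAT vs GATAT ✗; k=6: ACGGAT vs GATATG ✗.
Only k = 3 is perfect, so the longest perfect 3' overlap is 3.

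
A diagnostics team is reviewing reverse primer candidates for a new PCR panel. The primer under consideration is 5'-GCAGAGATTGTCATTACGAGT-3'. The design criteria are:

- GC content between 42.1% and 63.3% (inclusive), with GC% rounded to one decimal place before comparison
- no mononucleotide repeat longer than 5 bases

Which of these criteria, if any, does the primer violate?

Meets all criteria.

Base counts: A=6, T=6, G=6, C=3 (length 21).
GC content: GC 9/21 = 42.9% ✓
homopolymer run: longest run = 2 ✓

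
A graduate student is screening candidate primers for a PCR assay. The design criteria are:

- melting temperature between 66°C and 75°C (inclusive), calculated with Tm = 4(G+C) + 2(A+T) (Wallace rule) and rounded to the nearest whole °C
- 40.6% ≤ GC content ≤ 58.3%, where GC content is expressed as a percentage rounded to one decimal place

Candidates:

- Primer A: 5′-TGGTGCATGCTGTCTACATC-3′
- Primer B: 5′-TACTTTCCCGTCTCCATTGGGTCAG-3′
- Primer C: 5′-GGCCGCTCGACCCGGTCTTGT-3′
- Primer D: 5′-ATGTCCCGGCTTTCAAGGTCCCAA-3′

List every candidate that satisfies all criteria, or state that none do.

Primer D only.

Primer A (20 nt, A=3 T=7 G=5 C=5): Tm = 2·10 + 4·10 = 60°C, outside 66–75°C ✗; GC 10/20 = 50.0% ✓ — fails.
Primer B (25 nt, A=3 T=9 G=5 C=8): Tm = 2·12 + 4·13 = 76°C, outside 66–75°C ✗; GC 13/25 = 52.0% ✓ — fails.
Primer C (21 nt, A=1 T=5 G=7 C=8): Tm = 2·6 + 4·15 = 72°C ✓; GC 15/21 = 71.4%, outside 40.6–58.3% ✗ — fails.
Primer D (24 nt, A=5 T=6 G=5 C=8): Tm = 2·11 + 4·13 = 74°C ✓; GC 13/24 = 54.2% ✓ — passes.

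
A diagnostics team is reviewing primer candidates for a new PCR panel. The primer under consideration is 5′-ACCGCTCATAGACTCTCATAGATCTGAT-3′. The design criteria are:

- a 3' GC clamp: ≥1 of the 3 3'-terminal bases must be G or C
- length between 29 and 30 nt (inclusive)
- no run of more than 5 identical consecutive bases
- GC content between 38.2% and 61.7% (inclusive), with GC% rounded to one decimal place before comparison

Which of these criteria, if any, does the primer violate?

Fails: length.

Base counts: A=8, T=8, G=4, C=8 (length 28).
GC clamp: 3' end GAT has 1 G/C ✓
length: length 28, outside 29–30 ✗
homopolymer run: longest run = 2 ✓
GC content: GC 12/28 = 42.9% ✓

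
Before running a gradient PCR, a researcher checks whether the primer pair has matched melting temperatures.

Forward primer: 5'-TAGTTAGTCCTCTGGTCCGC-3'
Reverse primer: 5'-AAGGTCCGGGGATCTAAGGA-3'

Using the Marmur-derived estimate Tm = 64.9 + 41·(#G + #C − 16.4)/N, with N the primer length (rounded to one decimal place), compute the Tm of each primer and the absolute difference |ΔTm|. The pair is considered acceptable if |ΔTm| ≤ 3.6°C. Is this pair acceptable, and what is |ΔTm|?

Forward: G+C = 11, N = 20 → Tm = 64.9 + 41·(11 − 16.4)/20 = 53.8°C.
Reverse: G+C = 11, N = 20 → Tm = 64.9 + 41·(11 − 16.4)/20 = 53.8°C.
|ΔTm| = |53.8 − 53.8| = 0.0°C, ≤ 3.6°C.

|ΔTm| = 0.0°C; the pair is acceptable.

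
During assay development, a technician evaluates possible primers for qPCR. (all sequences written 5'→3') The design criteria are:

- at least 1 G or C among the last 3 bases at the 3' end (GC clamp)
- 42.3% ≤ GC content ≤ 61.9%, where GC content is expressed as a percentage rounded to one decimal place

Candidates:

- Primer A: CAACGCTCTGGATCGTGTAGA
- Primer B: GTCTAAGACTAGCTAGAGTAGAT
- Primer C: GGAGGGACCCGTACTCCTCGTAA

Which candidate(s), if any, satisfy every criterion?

Primer A only.

Primer A (21 nt, A=5 T=5 G=6 C=5): 3' end AGA has 1 G/C ✓; GC 11/21 = 52.4% ✓ — passes.
Primer B (23 nt, A=8 T=6 G=6 C=3): 3' end GAT has 1 G/C ✓; GC 9/23 = 39.1%, outside 42.3–61.9% ✗ — fails.
Primer C (23 nt, A=5 T=4 G=7 C=7): 3' end TAA has 0 G/C, need ≥1 ✗; GC 14/23 = 60.9% ✓ — fails.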